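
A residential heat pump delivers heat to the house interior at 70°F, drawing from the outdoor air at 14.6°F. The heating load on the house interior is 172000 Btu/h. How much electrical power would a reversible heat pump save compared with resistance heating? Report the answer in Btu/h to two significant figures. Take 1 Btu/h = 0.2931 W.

In absolute terms T_C = 263.48 K and T_H = 294.26 K, so ΔT = 30.78 K.
COP_Carnot = T_H/ΔT = 294.26/30.78 = 9.561.
Resistance heating needs Ẇ_res = Q̇_H = 172000 Btu/h; the reversible heat pump needs only Ẇ_hp = Q̇_H/COP = 17990 Btu/h.
Saving = 172000 − 17990 = 154000 Btu/h.

150000 Btu/h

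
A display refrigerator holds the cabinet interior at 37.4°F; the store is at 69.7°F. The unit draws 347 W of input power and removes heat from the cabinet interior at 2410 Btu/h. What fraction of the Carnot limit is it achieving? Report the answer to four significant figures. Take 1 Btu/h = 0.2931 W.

0.1323

Converting, Q̇_C = 2410 Btu/h = 706.4 W, so COP_actual = Q̇_C/Ẇ = 706.4/347.0 = 2.036.
In absolute terms T_C = 276.15 K and T_H = 294.09 K, so ΔT = 17.94 K.
COP_Carnot = T_C/ΔT = 276.15/17.94 = 15.39.
η_II = COP_actual/COP_Carnot = 2.036/15.39 = 0.1323.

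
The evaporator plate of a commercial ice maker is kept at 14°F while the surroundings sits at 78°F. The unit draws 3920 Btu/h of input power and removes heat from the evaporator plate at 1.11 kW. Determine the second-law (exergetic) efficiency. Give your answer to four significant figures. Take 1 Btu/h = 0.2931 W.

Converting, Q̇_C = 1.110 kW = 3787 Btu/h, so COP_actual = Q̇_C/Ẇ = 3787/3920 = 0.9661.
In absolute terms T_C = 263.15 K and T_H = 298.71 K, so ΔT = 35.56 K.
COP_Carnot = T_C/ΔT = 263.15/35.56 = 7.401.
η_II = COP_actual/COP_Carnot = 0.9661/7.401 = 0.1305.

0.1305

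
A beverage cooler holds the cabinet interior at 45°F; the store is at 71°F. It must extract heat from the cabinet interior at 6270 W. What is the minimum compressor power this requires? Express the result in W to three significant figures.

In absolute terms T_C = 280.37 K and T_H = 294.82 K, so ΔT = 14.44 K.
COP_Carnot = T_C/ΔT = 280.37/14.44 = 19.41.
Ẇ_min = Q̇/COP_Carnot = 6270/19.41 = 323.0 W.

323 W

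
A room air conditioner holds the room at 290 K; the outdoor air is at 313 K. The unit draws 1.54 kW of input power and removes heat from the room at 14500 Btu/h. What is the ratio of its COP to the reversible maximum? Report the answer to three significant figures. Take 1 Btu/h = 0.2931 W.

Converting, Q̇_C = 14500 Btu/h = 4.250 kW, so COP_actual = Q̇_C/Ẇ = 4.250/1.540 = 2.760.
The reservoir spacing is ΔT = 313 − 290 = 23.00 K.
COP_Carnot = T_C/ΔT = 290.00/23.00 = 12.61.
η_II = COP_actual/COP_Carnot = 2.760/12.61 = 0.2189.

0.219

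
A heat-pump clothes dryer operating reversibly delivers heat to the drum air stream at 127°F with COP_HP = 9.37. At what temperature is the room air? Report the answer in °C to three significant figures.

18.0 °C

COP_HP = T_H/(T_H − T_C) gives T_H − T_C = T_H/COP.
With T_H = 325.93 K, T_C = 325.93 × (1 − 1/9.37) = 291.14 K.
Converting, 291.14 K = 17.99°C.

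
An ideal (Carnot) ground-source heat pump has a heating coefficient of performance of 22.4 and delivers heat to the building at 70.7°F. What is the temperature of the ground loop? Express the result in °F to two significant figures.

COP_HP = T_H/(T_H − T_C) gives T_H − T_C = T_H/COP.
With T_H = 294.65 K, T_C = 294.65 × (1 − 1/22.4) = 281.50 K.
Converting, 281.50 K = 47.02°F.

47 °F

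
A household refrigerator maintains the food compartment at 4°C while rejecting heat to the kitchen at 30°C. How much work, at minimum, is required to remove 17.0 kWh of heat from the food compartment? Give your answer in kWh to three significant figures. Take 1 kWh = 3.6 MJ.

In absolute terms T_C = 277.15 K and T_H = 303.15 K, so ΔT = 26.00 K.
The reversible limit is COP_R = T_C/ΔT = 10.66, so W_min = Q_C/COP = Q_C·ΔT/T_C.
W_min = 17.00 × 26.00/277.15 = 1.595 kWh.

1.59 kWh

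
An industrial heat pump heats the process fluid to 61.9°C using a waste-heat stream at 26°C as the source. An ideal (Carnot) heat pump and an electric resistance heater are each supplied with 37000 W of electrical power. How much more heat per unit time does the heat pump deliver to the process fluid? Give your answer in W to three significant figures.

In absolute terms T_C = 299.15 K and T_H = 335.05 K, so ΔT = 35.90 K.
COP_Carnot = T_H/ΔT = 335.05/35.90 = 9.333.
The heat pump delivers Q̇_H = COP × Ẇ = 345300 W; the resistance heater delivers Ẇ = 37000 W.
Extra = (COP − 1)·Ẇ = 308300 W.

308000 W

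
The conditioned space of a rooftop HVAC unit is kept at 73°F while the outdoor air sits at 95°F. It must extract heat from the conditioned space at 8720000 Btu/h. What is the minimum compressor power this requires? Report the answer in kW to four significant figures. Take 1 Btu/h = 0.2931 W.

105.6 kW

In absolute terms T_C = 295.93 K and T_H = 308.15 K, so ΔT = 12.22 K.
COP_Carnot = T_C/ΔT = 295.93/12.22 = 24.21.
Ẇ_min = Q̇/COP_Carnot = 8720000/24.21 = 360100 Btu/h = 105.6 kW.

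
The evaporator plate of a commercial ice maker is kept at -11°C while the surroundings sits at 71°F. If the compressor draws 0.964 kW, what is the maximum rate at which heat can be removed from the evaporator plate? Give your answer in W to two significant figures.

In absolute terms T_C = 262.15 K and T_H = 294.82 K, so ΔT = 32.67 K.
COP_Carnot = T_C/ΔT = 262.15/32.67 = 8.025.
Q̇_max = COP_Carnot × Ẇ = 8.025 × 0.9640 kW = 7.736 kW = 7736 W.

7700 W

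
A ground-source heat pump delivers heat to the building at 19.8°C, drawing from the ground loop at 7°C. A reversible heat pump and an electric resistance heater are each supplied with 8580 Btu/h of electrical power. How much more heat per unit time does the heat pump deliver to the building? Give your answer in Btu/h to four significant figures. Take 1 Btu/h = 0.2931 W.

In absolute terms T_C = 280.15 K and T_H = 292.95 K, so ΔT = 12.80 K.
COP_Carnot = T_H/ΔT = 292.95/12.80 = 22.89.
The heat pump delivers Q̇_H = COP × Ẇ = 196400 Btu/h; the resistance heater delivers Ẇ = 8580 Btu/h.
Extra = (COP − 1)·Ẇ = 187800 Btu/h.

187800 Btu/h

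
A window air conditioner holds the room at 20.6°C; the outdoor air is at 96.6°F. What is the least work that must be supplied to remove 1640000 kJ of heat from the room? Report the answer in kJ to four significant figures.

In absolute terms T_C = 293.75 K and T_H = 309.04 K, so ΔT = 15.29 K.
The reversible limit is COP_R = T_C/ΔT = 19.21, so W_min = Q_C/COP = Q_C·ΔT/T_C.
W_min = 1640000 × 15.29/293.75 = 85360 kJ.

85360 kJ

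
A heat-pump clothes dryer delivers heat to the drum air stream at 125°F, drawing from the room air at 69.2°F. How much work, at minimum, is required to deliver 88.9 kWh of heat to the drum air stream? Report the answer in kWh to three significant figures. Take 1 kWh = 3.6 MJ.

In absolute terms T_C = 293.82 K and T_H = 324.82 K, so ΔT = 31.00 K.
The reversible limit is COP_HP = T_H/ΔT = 10.48, so W_min = Q_H/COP = Q_H·ΔT/T_H.
W_min = 88.90 × 31.00/324.82 = 8.484 kWh.

8.48 kWh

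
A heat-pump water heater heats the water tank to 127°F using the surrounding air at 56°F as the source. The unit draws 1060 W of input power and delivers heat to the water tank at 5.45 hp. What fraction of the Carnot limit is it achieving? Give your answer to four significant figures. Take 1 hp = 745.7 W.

Converting, Q̇_H = 5.450 hp = 4064 W, so COP_actual = Q̇_H/Ẇ = 4064/1060 = 3.834.
In absolute terms T_C = 286.48 K and T_H = 325.93 K, so ΔT = 39.44 K.
COP_Carnot = T_H/ΔT = 325.93/39.44 = 8.263.
η_II = COP_actual/COP_Carnot = 3.834/8.263 = 0.4640.

0.4640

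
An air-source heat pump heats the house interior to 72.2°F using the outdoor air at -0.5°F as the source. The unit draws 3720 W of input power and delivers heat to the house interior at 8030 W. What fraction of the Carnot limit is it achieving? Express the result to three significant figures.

COP_actual = Q̇_H/Ẇ = 8030/3720 = 2.159.
In absolute terms T_C = 255.09 K and T_H = 295.48 K, so ΔT = 40.39 K.
COP_Carnot = T_H/ΔT = 295.48/40.39 = 7.316.
η_II = COP_actual/COP_Carnot = 2.159/7.316 = 0.2951.

0.295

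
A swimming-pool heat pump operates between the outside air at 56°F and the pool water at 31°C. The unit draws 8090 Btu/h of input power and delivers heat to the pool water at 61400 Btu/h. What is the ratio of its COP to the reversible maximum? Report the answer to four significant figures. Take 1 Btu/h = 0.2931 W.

0.4408

COP_actual = Q̇_H/Ẇ = 61400/8090 = 7.590.
In absolute terms T_C = 286.48 K and T_H = 304.15 K, so ΔT = 17.67 K.
COP_Carnot = T_H/ΔT = 304.15/17.67 = 17.22.
η_II = COP_actual/COP_Carnot = 7.590/17.22 = 0.4408.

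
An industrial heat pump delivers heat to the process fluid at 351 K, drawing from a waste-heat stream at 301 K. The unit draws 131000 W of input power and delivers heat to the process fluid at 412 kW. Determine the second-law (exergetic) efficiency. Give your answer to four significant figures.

0.4480

Converting, Q̇_H = 412.0 kW = 412000 W, so COP_actual = Q̇_H/Ẇ = 412000/131000 = 3.145.
The reservoir spacing is ΔT = 351 − 301 = 50.00 K.
COP_Carnot = T_H/ΔT = 351.00/50.00 = 7.020.
η_II = COP_actual/COP_Carnot = 3.145/7.020 = 0.4480.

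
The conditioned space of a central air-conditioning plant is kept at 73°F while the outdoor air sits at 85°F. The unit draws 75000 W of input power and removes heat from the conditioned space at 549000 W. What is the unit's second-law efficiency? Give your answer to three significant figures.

0.165

COP_actual = Q̇_C/Ẇ = 549000/75000 = 7.320.
In absolute terms T_C = 295.93 K and T_H = 302.59 K, so ΔT = 6.667 K.
COP_Carnot = T_C/ΔT = 295.93/6.667 = 44.39.
η_II = COP_actual/COP_Carnot = 7.320/44.39 = 0.1649.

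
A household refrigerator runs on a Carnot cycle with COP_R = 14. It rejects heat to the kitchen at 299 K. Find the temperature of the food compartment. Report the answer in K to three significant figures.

For a Carnot refrigerator COP_R = T_C/(T_H − T_C), so T_C = COP·T_H/(1 + COP).
With T_H = 299.00 K, T_C = 14 × 299.00/15.00 = 279.07 K.

279 K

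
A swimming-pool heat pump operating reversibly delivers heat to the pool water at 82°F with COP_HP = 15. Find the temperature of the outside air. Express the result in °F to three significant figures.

COP_HP = T_H/(T_H − T_C) gives T_H − T_C = T_H/COP.
With T_H = 300.93 K, T_C = 300.93 × (1 − 1/15) = 280.87 K.
Converting, 280.87 K = 45.89°F.

45.9 °F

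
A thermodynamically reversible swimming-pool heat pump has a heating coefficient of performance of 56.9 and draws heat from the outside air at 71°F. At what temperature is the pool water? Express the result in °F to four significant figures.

COP_HP = T_H/(T_H − T_C) rearranges to T_H = COP·T_C/(COP − 1).
With T_C = 294.82 K, T_H = 56.9 × 294.82/55.90 = 300.09 K.
Converting, 300.09 K = 80.49°F.

80.49 °F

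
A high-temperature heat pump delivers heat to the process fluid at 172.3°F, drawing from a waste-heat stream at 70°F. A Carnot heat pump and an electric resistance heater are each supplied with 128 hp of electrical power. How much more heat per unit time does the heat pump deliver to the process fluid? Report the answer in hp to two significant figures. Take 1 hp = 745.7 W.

In absolute terms T_C = 294.26 K and T_H = 351.09 K, so ΔT = 56.83 K.
COP_Carnot = T_H/ΔT = 351.09/56.83 = 6.178.
The heat pump delivers Q̇_H = COP × Ẇ = 790.7 hp; the resistance heater delivers Ẇ = 128.0 hp.
Extra = (COP − 1)·Ẇ = 662.7 hp.

660 hp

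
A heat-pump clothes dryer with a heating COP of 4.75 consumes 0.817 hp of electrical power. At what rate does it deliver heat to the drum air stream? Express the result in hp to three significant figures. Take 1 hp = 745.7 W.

3.88 hp

Q̇_H = COP_HP × Ẇ = 4.75 × 0.8170 = 3.881 hp.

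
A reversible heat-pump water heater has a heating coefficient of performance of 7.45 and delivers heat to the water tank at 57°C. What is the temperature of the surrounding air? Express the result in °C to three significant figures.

COP_HP = T_H/(T_H − T_C) gives T_H − T_C = T_H/COP.
With T_H = 330.15 K, T_C = 330.15 × (1 − 1/7.45) = 285.83 K.
Converting, 285.83 K = 12.68°C.

12.7 °C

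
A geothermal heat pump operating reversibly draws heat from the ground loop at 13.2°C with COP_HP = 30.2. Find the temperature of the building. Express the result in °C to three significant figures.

COP_HP = T_H/(T_H − T_C) rearranges to T_H = COP·T_C/(COP − 1).
With T_C = 286.35 K, T_H = 30.2 × 286.35/29.20 = 296.16 K.
Converting, 296.16 K = 23.01°C.

23.0 °C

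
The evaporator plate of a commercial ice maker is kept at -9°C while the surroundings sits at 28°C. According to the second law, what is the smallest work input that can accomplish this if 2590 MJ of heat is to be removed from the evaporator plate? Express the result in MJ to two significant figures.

In absolute terms T_C = 264.15 K and T_H = 301.15 K, so ΔT = 37.00 K.
The reversible limit is COP_R = T_C/ΔT = 7.139, so W_min = Q_C/COP = Q_C·ΔT/T_C.
W_min = 2590 × 37.00/264.15 = 362.8 MJ.

360 MJ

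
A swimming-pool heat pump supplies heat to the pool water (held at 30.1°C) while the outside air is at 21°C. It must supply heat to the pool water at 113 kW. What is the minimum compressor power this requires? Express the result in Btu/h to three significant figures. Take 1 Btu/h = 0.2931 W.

11600 Btu/h

In absolute terms T_C = 294.15 K and T_H = 303.25 K, so ΔT = 9.100 K.
COP_Carnot = T_H/ΔT = 303.25/9.100 = 33.32.
Ẇ_min = Q̇/COP_Carnot = 113.0/33.32 = 3.391 kW = 11570 Btu/h.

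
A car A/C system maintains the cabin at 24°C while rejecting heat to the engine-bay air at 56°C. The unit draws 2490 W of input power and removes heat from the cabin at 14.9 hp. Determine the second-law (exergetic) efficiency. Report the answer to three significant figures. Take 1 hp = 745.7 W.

0.481

Converting, Q̇_C = 14.90 hp = 11110 W, so COP_actual = Q̇_C/Ẇ = 11110/2490 = 4.462.
In absolute terms T_C = 297.15 K and T_H = 329.15 K, so ΔT = 32.00 K.
COP_Carnot = T_C/ΔT = 297.15/32.00 = 9.286.
η_II = COP_actual/COP_Carnot = 4.462/9.286 = 0.4805.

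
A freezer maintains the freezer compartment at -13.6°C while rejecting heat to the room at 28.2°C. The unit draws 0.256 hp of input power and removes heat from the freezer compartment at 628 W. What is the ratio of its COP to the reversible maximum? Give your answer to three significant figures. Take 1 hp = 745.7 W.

Converting, Q̇_C = 628.0 W = 0.8422 hp, so COP_actual = Q̇_C/Ẇ = 0.8422/0.2560 = 3.290.
In absolute terms T_C = 259.55 K and T_H = 301.35 K, so ΔT = 41.80 K.
COP_Carnot = T_C/ΔT = 259.55/41.80 = 6.209.
η_II = COP_actual/COP_Carnot = 3.290/6.209 = 0.5298.

0.530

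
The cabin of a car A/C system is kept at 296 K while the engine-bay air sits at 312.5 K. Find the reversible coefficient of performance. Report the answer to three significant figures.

17.9

The reservoir spacing is ΔT = 312.5 − 296 = 16.50 K.
For a reversible cycle, COP_Carnot = T_C/ΔT = 296.00/16.50 = 17.94.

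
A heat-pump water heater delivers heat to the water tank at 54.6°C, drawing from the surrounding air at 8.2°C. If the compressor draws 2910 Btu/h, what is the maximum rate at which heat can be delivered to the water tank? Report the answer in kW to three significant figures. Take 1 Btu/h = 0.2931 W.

6.02 kW

In absolute terms T_C = 281.35 K and T_H = 327.75 K, so ΔT = 46.40 K.
COP_Carnot = T_H/ΔT = 327.75/46.40 = 7.064.
Q̇_max = COP_Carnot × Ẇ = 7.064 × 2910 Btu/h = 20560 Btu/h = 6.025 kW.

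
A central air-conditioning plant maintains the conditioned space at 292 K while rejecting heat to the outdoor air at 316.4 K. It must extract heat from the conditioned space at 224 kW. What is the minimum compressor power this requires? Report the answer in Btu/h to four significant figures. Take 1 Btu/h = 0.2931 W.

63860 Btu/h

The reservoir spacing is ΔT = 316.4 − 292 = 24.40 K.
COP_Carnot = T_C/ΔT = 292.00/24.40 = 11.97.
Ẇ_min = Q̇/COP_Carnot = 224.0/11.97 = 18.72 kW = 63860 Btu/h.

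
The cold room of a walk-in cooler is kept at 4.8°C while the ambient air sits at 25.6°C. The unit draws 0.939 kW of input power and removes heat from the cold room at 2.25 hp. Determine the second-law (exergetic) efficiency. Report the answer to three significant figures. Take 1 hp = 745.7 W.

0.134

Converting, Q̇_C = 2.250 hp = 1.678 kW, so COP_actual = Q̇_C/Ẇ = 1.678/0.9390 = 1.787.
In absolute terms T_C = 277.95 K and T_H = 298.75 K, so ΔT = 20.80 K.
COP_Carnot = T_C/ΔT = 277.95/20.80 = 13.36.
η_II = COP_actual/COP_Carnot = 1.787/13.36 = 0.1337.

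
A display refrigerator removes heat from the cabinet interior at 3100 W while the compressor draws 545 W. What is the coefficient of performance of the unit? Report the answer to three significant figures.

The first law gives Q̇_H = Q̇_C + Ẇ, so the three rates are Q̇_C = 3100, Q̇_H = 3645, Ẇ = 545.0 W.
COP_R = Q̇_C/Ẇ = 3100/545.0 = 5.688.

5.69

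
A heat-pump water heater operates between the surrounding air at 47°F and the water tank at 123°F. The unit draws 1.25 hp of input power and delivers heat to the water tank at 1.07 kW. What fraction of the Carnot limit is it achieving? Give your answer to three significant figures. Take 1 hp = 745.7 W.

Converting, Q̇_H = 1.070 kW = 1.435 hp, so COP_actual = Q̇_H/Ẇ = 1.435/1.250 = 1.148.
In absolute terms T_C = 281.48 K and T_H = 323.71 K, so ΔT = 42.22 K.
COP_Carnot = T_H/ΔT = 323.71/42.22 = 7.667.
η_II = COP_actual/COP_Carnot = 1.148/7.667 = 0.1497.

0.150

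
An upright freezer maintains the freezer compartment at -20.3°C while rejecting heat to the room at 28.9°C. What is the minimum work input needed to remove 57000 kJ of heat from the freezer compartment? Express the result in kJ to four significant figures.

11090 kJ

In absolute terms T_C = 252.85 K and T_H = 302.05 K, so ΔT = 49.20 K.
The reversible limit is COP_R = T_C/ΔT = 5.139, so W_min = Q_C/COP = Q_C·ΔT/T_C.
W_min = 57000 × 49.20/252.85 = 11090 kJ.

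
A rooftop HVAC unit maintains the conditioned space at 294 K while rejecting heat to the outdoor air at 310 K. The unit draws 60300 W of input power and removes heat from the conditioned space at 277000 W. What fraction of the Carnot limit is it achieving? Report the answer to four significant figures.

0.2500

COP_actual = Q̇_C/Ẇ = 277000/60300 = 4.594.
The reservoir spacing is ΔT = 310 − 294 = 16.00 K.
COP_Carnot = T_C/ΔT = 294.00/16.00 = 18.38.
η_II = COP_actual/COP_Carnot = 4.594/18.38 = 0.2500.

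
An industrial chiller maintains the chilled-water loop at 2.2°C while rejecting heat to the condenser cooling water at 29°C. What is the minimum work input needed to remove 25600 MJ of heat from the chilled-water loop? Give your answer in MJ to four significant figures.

In absolute terms T_C = 275.35 K and T_H = 302.15 K, so ΔT = 26.80 K.
The reversible limit is COP_R = T_C/ΔT = 10.27, so W_min = Q_C/COP = Q_C·ΔT/T_C.
W_min = 25600 × 26.80/275.35 = 2492 MJ.

2492 MJ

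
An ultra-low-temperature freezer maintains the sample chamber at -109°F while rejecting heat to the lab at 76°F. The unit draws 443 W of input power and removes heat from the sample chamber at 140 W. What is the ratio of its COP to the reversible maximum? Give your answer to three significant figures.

0.167

COP_actual = Q̇_C/Ẇ = 140.0/443.0 = 0.3160.
In absolute terms T_C = 194.82 K and T_H = 297.59 K, so ΔT = 102.8 K.
COP_Carnot = T_C/ΔT = 194.82/102.8 = 1.896.
η_II = COP_actual/COP_Carnot = 0.3160/1.896 = 0.1667.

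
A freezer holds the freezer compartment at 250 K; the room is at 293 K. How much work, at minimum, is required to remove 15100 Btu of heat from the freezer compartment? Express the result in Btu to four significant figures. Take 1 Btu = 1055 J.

The reservoir spacing is ΔT = 293 − 250 = 43.00 K.
The reversible limit is COP_R = T_C/ΔT = 5.814, so W_min = Q_C/COP = Q_C·ΔT/T_C.
W_min = 15100 × 43.00/250.00 = 2597 Btu.

2597 Btu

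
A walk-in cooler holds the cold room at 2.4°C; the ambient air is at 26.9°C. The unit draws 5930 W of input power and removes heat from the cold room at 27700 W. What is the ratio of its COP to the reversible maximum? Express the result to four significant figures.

COP_actual = Q̇_C/Ẇ = 27700/5930 = 4.671.
In absolute terms T_C = 275.55 K and T_H = 300.05 K, so ΔT = 24.50 K.
COP_Carnot = T_C/ΔT = 275.55/24.50 = 11.25.
η_II = COP_actual/COP_Carnot = 4.671/11.25 = 0.4153.

0.4153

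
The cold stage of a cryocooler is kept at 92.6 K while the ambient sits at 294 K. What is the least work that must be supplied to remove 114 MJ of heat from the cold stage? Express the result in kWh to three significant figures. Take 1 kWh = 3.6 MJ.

68.9 kWh

The reservoir spacing is ΔT = 294 − 92.6 = 201.4 K.
The reversible limit is COP_R = T_C/ΔT = 0.4598, so W_min = Q_C/COP = Q_C·ΔT/T_C.
W_min = 114.0 × 201.4/92.60 = 247.9 MJ = 68.87 kWh.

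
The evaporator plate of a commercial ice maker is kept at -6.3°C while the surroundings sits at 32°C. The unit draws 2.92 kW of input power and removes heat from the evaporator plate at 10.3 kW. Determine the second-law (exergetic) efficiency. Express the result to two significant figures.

COP_actual = Q̇_C/Ẇ = 10.30/2.920 = 3.527.
In absolute terms T_C = 266.85 K and T_H = 305.15 K, so ΔT = 38.30 K.
COP_Carnot = T_C/ΔT = 266.85/38.30 = 6.967.
η_II = COP_actual/COP_Carnot = 3.527/6.967 = 0.5063.

0.51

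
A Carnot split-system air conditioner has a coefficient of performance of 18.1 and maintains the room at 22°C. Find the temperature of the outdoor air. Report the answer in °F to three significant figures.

101 °F

COP_R = T_C/(T_H − T_C) gives T_H − T_C = T_C/COP.
With T_C = 295.15 K, T_H = 295.15 × (1 + 1/18.1) = 311.46 K.
Converting, 311.46 K = 100.95°F.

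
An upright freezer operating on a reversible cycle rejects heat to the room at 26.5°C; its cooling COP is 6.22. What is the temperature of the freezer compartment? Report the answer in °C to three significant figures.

For a Carnot refrigerator COP_R = T_C/(T_H − T_C), so T_C = COP·T_H/(1 + COP).
With T_H = 299.65 K, T_C = 6.22 × 299.65/7.220 = 258.15 K.
Converting, 258.15 K = -15.00°C.

-15.0 °C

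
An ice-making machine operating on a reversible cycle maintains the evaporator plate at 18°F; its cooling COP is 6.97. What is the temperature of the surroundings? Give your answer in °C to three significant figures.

COP_R = T_C/(T_H − T_C) gives T_H − T_C = T_C/COP.
With T_C = 265.37 K, T_H = 265.37 × (1 + 1/6.97) = 303.45 K.
Converting, 303.45 K = 30.30°C.

30.3 °C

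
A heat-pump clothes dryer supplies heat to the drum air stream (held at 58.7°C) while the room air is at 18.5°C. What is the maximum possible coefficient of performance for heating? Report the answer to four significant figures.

8.255

In absolute terms T_C = 291.65 K and T_H = 331.85 K, so ΔT = 40.20 K.
For a reversible cycle, COP_Carnot = T_H/ΔT = 331.85/40.20 = 8.255.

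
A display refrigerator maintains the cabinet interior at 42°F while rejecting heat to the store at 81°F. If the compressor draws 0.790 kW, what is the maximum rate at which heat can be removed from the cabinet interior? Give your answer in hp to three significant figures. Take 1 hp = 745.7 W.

In absolute terms T_C = 278.71 K and T_H = 300.37 K, so ΔT = 21.67 K.
COP_Carnot = T_C/ΔT = 278.71/21.67 = 12.86.
Q̇_max = COP_Carnot × Ẇ = 12.86 × 0.7900 kW = 10.16 kW = 13.63 hp.

13.6 hp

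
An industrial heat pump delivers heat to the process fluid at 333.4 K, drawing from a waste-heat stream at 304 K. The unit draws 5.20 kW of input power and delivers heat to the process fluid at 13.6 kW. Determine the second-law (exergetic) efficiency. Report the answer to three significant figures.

0.231

COP_actual = Q̇_H/Ẇ = 13.60/5.200 = 2.615.
The reservoir spacing is ΔT = 333.4 − 304 = 29.40 K.
COP_Carnot = T_H/ΔT = 333.40/29.40 = 11.34.
η_II = COP_actual/COP_Carnot = 2.615/11.34 = 0.2306.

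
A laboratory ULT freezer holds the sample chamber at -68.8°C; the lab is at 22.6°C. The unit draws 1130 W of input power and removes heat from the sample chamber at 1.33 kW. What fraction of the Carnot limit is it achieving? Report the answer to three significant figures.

0.526

Converting, Q̇_C = 1.330 kW = 1330 W, so COP_actual = Q̇_C/Ẇ = 1330/1130 = 1.177.
In absolute terms T_C = 204.35 K and T_H = 295.75 K, so ΔT = 91.40 K.
COP_Carnot = T_C/ΔT = 204.35/91.40 = 2.236.
η_II = COP_actual/COP_Carnot = 1.177/2.236 = 0.5264.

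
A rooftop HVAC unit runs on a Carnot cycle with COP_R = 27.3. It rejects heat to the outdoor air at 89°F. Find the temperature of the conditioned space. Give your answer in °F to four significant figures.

69.61 °F

For a Carnot refrigerator COP_R = T_C/(T_H − T_C), so T_C = COP·T_H/(1 + COP).
With T_H = 304.82 K, T_C = 27.3 × 304.82/28.30 = 294.05 K.
Converting, 294.05 K = 69.61°F.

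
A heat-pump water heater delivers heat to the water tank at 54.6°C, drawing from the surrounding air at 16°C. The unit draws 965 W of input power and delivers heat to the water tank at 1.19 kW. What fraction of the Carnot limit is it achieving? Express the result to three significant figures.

Converting, Q̇_H = 1.190 kW = 1190 W, so COP_actual = Q̇_H/Ẇ = 1190/965.0 = 1.233.
In absolute terms T_C = 289.15 K and T_H = 327.75 K, so ΔT = 38.60 K.
COP_Carnot = T_H/ΔT = 327.75/38.60 = 8.491.
η_II = COP_actual/COP_Carnot = 1.233/8.491 = 0.1452.

0.145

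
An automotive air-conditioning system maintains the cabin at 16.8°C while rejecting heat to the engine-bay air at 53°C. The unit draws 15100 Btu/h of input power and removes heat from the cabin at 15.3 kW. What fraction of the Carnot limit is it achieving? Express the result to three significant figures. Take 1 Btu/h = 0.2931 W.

Converting, Q̇_C = 15.30 kW = 52200 Btu/h, so COP_actual = Q̇_C/Ẇ = 52200/15100 = 3.457.
In absolute terms T_C = 289.95 K and T_H = 326.15 K, so ΔT = 36.20 K.
COP_Carnot = T_C/ΔT = 289.95/36.20 = 8.010.
η_II = COP_actual/COP_Carnot = 3.457/8.010 = 0.4316.

0.432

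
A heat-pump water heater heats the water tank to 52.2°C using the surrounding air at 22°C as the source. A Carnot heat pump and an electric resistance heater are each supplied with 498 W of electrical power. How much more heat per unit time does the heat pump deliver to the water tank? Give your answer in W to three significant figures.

In absolute terms T_C = 295.15 K and T_H = 325.35 K, so ΔT = 30.20 K.
COP_Carnot = T_H/ΔT = 325.35/30.20 = 10.77.
The heat pump delivers Q̇_H = COP × Ẇ = 5365 W; the resistance heater delivers Ẇ = 498.0 W.
Extra = (COP − 1)·Ẇ = 4867 W.

4870 W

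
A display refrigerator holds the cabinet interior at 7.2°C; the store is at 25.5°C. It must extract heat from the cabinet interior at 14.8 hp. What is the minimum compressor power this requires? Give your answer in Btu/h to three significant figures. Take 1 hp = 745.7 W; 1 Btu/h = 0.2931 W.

2460 Btu/h

In absolute terms T_C = 280.35 K and T_H = 298.65 K, so ΔT = 18.30 K.
COP_Carnot = T_C/ΔT = 280.35/18.30 = 15.32.
Ẇ_min = Q̇/COP_Carnot = 14.80/15.32 = 0.9661 hp = 2458 Btu/h.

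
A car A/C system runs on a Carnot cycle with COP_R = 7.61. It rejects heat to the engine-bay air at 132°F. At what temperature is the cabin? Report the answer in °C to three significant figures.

17.4 °C

For a Carnot refrigerator COP_R = T_C/(T_H − T_C), so T_C = COP·T_H/(1 + COP).
With T_H = 328.71 K, T_C = 7.61 × 328.71/8.610 = 290.53 K.
Converting, 290.53 K = 17.38°C.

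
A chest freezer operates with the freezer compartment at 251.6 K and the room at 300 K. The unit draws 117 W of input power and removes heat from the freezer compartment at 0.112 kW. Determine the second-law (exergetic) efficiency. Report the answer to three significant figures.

0.184

Converting, Q̇_C = 0.1120 kW = 112.0 W, so COP_actual = Q̇_C/Ẇ = 112.0/117.0 = 0.9573.
The reservoir spacing is ΔT = 300 − 251.6 = 48.40 K.
COP_Carnot = T_C/ΔT = 251.60/48.40 = 5.198.
η_II = COP_actual/COP_Carnot = 0.9573/5.198 = 0.1841.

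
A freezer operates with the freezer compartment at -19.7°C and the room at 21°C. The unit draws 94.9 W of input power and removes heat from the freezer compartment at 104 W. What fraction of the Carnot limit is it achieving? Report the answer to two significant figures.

0.18

COP_actual = Q̇_C/Ẇ = 104.0/94.90 = 1.096.
In absolute terms T_C = 253.45 K and T_H = 294.15 K, so ΔT = 40.70 K.
COP_Carnot = T_C/ΔT = 253.45/40.70 = 6.227.
η_II = COP_actual/COP_Carnot = 1.096/6.227 = 0.1760.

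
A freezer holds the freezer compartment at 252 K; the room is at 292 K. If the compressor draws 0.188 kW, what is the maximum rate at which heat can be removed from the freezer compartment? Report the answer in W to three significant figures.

The reservoir spacing is ΔT = 292 − 252 = 40.00 K.
COP_Carnot = T_C/ΔT = 252.00/40.00 = 6.300.
Q̇_max = COP_Carnot × Ẇ = 6.300 × 0.1880 kW = 1.184 kW = 1184 W.

1180 W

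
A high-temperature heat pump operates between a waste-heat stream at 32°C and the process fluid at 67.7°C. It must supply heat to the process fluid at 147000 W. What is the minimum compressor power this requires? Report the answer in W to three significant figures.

In absolute terms T_C = 305.15 K and T_H = 340.85 K, so ΔT = 35.70 K.
COP_Carnot = T_H/ΔT = 340.85/35.70 = 9.548.
Ẇ_min = Q̇/COP_Carnot = 147000/9.548 = 15400 W.

15400 W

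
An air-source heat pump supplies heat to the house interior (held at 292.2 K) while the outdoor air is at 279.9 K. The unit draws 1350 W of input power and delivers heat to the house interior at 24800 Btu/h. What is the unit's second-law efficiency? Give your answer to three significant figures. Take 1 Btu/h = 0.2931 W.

Converting, Q̇_H = 24800 Btu/h = 7269 W, so COP_actual = Q̇_H/Ẇ = 7269/1350 = 5.384.
The reservoir spacing is ΔT = 292.2 − 279.9 = 12.30 K.
COP_Carnot = T_H/ΔT = 292.20/12.30 = 23.76.
η_II = COP_actual/COP_Carnot = 5.384/23.76 = 0.2267.

0.227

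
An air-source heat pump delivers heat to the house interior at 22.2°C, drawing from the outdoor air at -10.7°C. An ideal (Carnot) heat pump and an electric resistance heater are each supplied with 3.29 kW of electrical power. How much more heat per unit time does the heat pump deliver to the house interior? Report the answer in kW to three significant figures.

In absolute terms T_C = 262.45 K and T_H = 295.35 K, so ΔT = 32.90 K.
COP_Carnot = T_H/ΔT = 295.35/32.90 = 8.977.
The heat pump delivers Q̇_H = COP × Ẇ = 29.54 kW; the resistance heater delivers Ẇ = 3.290 kW.
Extra = (COP − 1)·Ẇ = 26.25 kW.

26.2 kW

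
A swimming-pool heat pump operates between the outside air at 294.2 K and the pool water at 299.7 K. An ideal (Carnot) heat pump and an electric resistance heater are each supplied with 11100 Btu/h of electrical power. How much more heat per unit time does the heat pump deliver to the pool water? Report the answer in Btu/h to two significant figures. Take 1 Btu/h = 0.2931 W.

The reservoir spacing is ΔT = 299.7 − 294.2 = 5.500 K.
COP_Carnot = T_H/ΔT = 299.70/5.500 = 54.49.
The heat pump delivers Q̇_H = COP × Ẇ = 604800 Btu/h; the resistance heater delivers Ẇ = 11100 Btu/h.
Extra = (COP − 1)·Ẇ = 593700 Btu/h.

590000 Btu/h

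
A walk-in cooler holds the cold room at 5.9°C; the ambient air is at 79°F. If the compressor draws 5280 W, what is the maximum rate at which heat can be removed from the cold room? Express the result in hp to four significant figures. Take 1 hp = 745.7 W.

97.76 hp

In absolute terms T_C = 279.05 K and T_H = 299.26 K, so ΔT = 20.21 K.
COP_Carnot = T_C/ΔT = 279.05/20.21 = 13.81.
Q̇_max = COP_Carnot × Ẇ = 13.81 × 5280 W = 72900 W = 97.76 hp.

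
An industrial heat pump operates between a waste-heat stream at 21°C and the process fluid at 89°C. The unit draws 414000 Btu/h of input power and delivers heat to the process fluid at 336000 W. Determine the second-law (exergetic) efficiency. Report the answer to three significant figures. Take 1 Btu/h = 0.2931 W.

0.520

Converting, Q̇_H = 336000 W = 1146000 Btu/h, so COP_actual = Q̇_H/Ẇ = 1146000/414000 = 2.769.
In absolute terms T_C = 294.15 K and T_H = 362.15 K, so ΔT = 68.00 K.
COP_Carnot = T_H/ΔT = 362.15/68.00 = 5.326.
η_II = COP_actual/COP_Carnot = 2.769/5.326 = 0.5199.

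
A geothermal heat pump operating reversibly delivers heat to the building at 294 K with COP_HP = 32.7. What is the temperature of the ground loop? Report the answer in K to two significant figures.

290 K

COP_HP = T_H/(T_H − T_C) gives T_H − T_C = T_H/COP.
With T_H = 294.00 K, T_C = 294.00 × (1 − 1/32.7) = 285.01 K.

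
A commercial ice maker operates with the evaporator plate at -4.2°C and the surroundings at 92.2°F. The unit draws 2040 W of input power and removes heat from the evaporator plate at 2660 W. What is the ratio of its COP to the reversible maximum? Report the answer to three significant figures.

COP_actual = Q̇_C/Ẇ = 2660/2040 = 1.304.
In absolute terms T_C = 268.95 K and T_H = 306.59 K, so ΔT = 37.64 K.
COP_Carnot = T_C/ΔT = 268.95/37.64 = 7.144.
η_II = COP_actual/COP_Carnot = 1.304/7.144 = 0.1825.

0.183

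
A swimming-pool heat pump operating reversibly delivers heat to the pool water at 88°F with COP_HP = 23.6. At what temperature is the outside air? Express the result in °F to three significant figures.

64.8 °F

COP_HP = T_H/(T_H − T_C) gives T_H − T_C = T_H/COP.
With T_H = 304.26 K, T_C = 304.26 × (1 − 1/23.6) = 291.37 K.
Converting, 291.37 K = 64.79°F.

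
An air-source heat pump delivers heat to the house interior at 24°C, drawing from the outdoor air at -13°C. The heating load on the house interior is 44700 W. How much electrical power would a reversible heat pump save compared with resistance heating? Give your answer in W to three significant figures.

39100 W

In absolute terms T_C = 260.15 K and T_H = 297.15 K, so ΔT = 37.00 K.
COP_Carnot = T_H/ΔT = 297.15/37.00 = 8.031.
Resistance heating needs Ẇ_res = Q̇_H = 44700 W; the reversible heat pump needs only Ẇ_hp = Q̇_H/COP = 5566 W.
Saving = 44700 − 5566 = 39130 W.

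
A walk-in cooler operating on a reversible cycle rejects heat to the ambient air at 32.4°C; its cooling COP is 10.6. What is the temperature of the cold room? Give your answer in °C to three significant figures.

For a Carnot refrigerator COP_R = T_C/(T_H − T_C), so T_C = COP·T_H/(1 + COP).
With T_H = 305.55 K, T_C = 10.6 × 305.55/11.60 = 279.21 K.
Converting, 279.21 K = 6.06°C.

6.06 °C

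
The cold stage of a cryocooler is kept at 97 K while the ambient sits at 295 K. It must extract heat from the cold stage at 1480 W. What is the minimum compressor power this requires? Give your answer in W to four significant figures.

The reservoir spacing is ΔT = 295 − 97 = 198.0 K.
COP_Carnot = T_C/ΔT = 97.00/198.0 = 0.4899.
Ẇ_min = Q̇/COP_Carnot = 1480/0.4899 = 3021 W.

3021 W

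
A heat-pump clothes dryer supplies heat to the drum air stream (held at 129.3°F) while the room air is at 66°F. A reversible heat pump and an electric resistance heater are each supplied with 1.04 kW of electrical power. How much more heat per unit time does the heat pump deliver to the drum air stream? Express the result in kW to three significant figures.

8.64 kW

In absolute terms T_C = 292.04 K and T_H = 327.21 K, so ΔT = 35.17 K.
COP_Carnot = T_H/ΔT = 327.21/35.17 = 9.304.
The heat pump delivers Q̇_H = COP × Ẇ = 9.677 kW; the resistance heater delivers Ẇ = 1.040 kW.
Extra = (COP − 1)·Ẇ = 8.637 kW.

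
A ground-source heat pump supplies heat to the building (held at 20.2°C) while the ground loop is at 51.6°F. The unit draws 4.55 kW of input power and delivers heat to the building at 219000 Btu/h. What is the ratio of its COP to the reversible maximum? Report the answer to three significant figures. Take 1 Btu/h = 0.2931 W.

0.448

Converting, Q̇_H = 219000 Btu/h = 64.19 kW, so COP_actual = Q̇_H/Ẇ = 64.19/4.550 = 14.11.
In absolute terms T_C = 284.04 K and T_H = 293.35 K, so ΔT = 9.311 K.
COP_Carnot = T_H/ΔT = 293.35/9.311 = 31.51.
η_II = COP_actual/COP_Carnot = 14.11/31.51 = 0.4478.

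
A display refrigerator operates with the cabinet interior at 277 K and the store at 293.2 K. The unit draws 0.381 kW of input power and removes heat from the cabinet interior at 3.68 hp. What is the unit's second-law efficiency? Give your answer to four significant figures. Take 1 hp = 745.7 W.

0.4212

Converting, Q̇_C = 3.680 hp = 2.744 kW, so COP_actual = Q̇_C/Ẇ = 2.744/0.3810 = 7.203.
The reservoir spacing is ΔT = 293.2 − 277 = 16.20 K.
COP_Carnot = T_C/ΔT = 277.00/16.20 = 17.10.
η_II = COP_actual/COP_Carnot = 7.203/17.10 = 0.4212.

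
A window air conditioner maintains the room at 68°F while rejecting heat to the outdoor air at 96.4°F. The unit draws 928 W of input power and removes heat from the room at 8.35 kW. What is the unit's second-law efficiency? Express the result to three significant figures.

0.484

Converting, Q̇_C = 8.350 kW = 8350 W, so COP_actual = Q̇_C/Ẇ = 8350/928.0 = 8.998.
In absolute terms T_C = 293.15 K and T_H = 308.93 K, so ΔT = 15.78 K.
COP_Carnot = T_C/ΔT = 293.15/15.78 = 18.58.
η_II = COP_actual/COP_Carnot = 8.998/18.58 = 0.4843.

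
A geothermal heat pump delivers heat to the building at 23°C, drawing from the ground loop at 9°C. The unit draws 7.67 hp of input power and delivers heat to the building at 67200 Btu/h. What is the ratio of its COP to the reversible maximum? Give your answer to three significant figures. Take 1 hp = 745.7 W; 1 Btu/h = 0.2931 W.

0.163

Converting, Q̇_H = 67200 Btu/h = 26.41 hp, so COP_actual = Q̇_H/Ẇ = 26.41/7.670 = 3.444.
In absolute terms T_C = 282.15 K and T_H = 296.15 K, so ΔT = 14.00 K.
COP_Carnot = T_H/ΔT = 296.15/14.00 = 21.15.
η_II = COP_actual/COP_Carnot = 3.444/21.15 = 0.1628.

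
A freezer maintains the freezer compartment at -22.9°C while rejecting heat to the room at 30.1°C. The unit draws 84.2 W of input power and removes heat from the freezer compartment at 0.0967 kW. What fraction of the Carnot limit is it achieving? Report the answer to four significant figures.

Converting, Q̇_C = 0.09670 kW = 96.70 W, so COP_actual = Q̇_C/Ẇ = 96.70/84.20 = 1.148.
In absolute terms T_C = 250.25 K and T_H = 303.25 K, so ΔT = 53.00 K.
COP_Carnot = T_C/ΔT = 250.25/53.00 = 4.722.
η_II = COP_actual/COP_Carnot = 1.148/4.722 = 0.2432.

0.2432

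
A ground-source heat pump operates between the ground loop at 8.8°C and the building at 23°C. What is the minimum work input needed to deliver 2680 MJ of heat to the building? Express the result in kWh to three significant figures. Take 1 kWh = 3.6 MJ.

35.7 kWh

In absolute terms T_C = 281.95 K and T_H = 296.15 K, so ΔT = 14.20 K.
The reversible limit is COP_HP = T_H/ΔT = 20.86, so W_min = Q_H/COP = Q_H·ΔT/T_H.
W_min = 2680 × 14.20/296.15 = 128.5 MJ = 35.70 kWh.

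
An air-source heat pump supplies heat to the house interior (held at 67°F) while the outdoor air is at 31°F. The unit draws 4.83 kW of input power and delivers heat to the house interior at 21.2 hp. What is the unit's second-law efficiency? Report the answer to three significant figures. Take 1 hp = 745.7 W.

0.224

Converting, Q̇_H = 21.20 hp = 15.81 kW, so COP_actual = Q̇_H/Ẇ = 15.81/4.830 = 3.273.
In absolute terms T_C = 272.59 K and T_H = 292.59 K, so ΔT = 20.00 K.
COP_Carnot = T_H/ΔT = 292.59/20.00 = 14.63.
η_II = COP_actual/COP_Carnot = 3.273/14.63 = 0.2237.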